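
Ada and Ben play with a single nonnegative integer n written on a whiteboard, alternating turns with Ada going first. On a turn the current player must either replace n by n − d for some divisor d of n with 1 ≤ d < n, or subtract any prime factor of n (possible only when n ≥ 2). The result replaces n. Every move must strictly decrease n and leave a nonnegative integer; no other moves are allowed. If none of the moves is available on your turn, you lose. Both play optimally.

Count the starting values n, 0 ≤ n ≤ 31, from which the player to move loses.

7

Classify positions by backward induction: terminal positions (no move available) are L. From any other position, the mover wins iff some move reaches an L.
n=0: no move → L
n=1: no move → L
n=2: reaches L-position 0 → W
n=3: reaches L-position 0 → W
n=4: only reaches 2(W), 3(W), all W → L
n=5: reaches L-position 0 → W
n=6: reaches L-position 4 → W
n=7: reaches L-position 0 → W
n=8: reaches L-position 4 → W
n=9: only reaches 6(W), 8(W), all W → L
n=10: reaches L-position 9 → W
n=11: reaches L-position 0 → W
n=12: reaches L-position 9 → W
n=13: reaches L-position 0 → W
n=14: only reaches 7(W), 12(W), 13(W), all W → L
n=15: reaches L-position 14 → W
n=16: reaches L-position 14 → W
n=17: reaches L-position 0 → W
n=18: reaches L-position 9 → W
n=19: reaches L-position 0 → W
n=20: only reaches 10(W), 15(W), 16(W), 18(W), 19(W), all W → L
n=21: reaches L-position 14 → W
n=22: reaches L-position 20 → W
n=23: reaches L-position 0 → W
n=24: reaches L-position 20 → W
n=25: reaches L-position 20 → W
n=26: only reaches 13(W), 24(W), 25(W), all W → L
n=27: reaches L-position 26 → W
n=28: reaches L-position 14 → W
n=29: reaches L-position 0 → W
n=30: reaches L-position 20 → W
n=31: reaches L-position 0 → W
L entries with 0 ≤ n ≤ 31: n = 0, 1, 4, 9, 14, 20, 26; that makes 7.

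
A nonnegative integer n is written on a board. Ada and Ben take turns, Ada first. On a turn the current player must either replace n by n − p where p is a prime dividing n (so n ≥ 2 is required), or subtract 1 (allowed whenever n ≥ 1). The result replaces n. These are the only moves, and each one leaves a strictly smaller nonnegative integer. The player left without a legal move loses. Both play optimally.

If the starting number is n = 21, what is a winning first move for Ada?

Work bottom-up. With no move the player to move loses. Otherwise the position is W if at least one move leads to an L position for the opponent, and L if every move leads to a W.
n=0: no move → L
n=1: →0(L), so W
n=2: →0(L), so W
n=3: →0(L), so W
n=4: →2(W), 3(W) — all W, so L
n=5: →0(L), so W
n=6: →4(L), so W
n=7: →0(L), so W
n=8: →6(W), 7(W) — all W, so L
n=9: →8(L), so W
n=10: →8(L), so W
n=11: →0(L), so W
n=12: →9(W), 10(W), 11(W) — all W, so L
n=13: →0(L), so W
n=14: →12(L), so W
n=15: →12(L), so W
n=16: →14(W), 15(W) — all W, so L
n=17: →0(L), so W
n=18: →16(L), so W
n=19: →0(L), so W
n=20: →15(W), 18(W), 19(W) — all W, so L
n=21: →20(L), so W
From 21, the L positions reachable in one move are: 20.

Move to 20.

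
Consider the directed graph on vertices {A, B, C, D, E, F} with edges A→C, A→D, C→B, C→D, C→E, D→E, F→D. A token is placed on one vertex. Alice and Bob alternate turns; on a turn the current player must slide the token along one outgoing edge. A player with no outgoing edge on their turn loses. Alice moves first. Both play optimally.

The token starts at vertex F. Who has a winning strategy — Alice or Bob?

Bob wins.

Positions with no move are L. A position that does have a move is losing for the player to move precisely when every available move leads to a winning position for the opponent. Fill in the labels:
Every edge goes from a vertex to one that appears earlier in the order B, E, D, C, A, F, so processing vertices in that order labels each vertex after all of its successors.
B: no outgoing edge → L
E: no outgoing edge → L
D: can move to E, which is L ⇒ W
C: can move to E, which is L ⇒ W
A: moves to C(W), D(W); every one is W ⇒ L
F: the only move is to D(W), a W ⇒ L
Every move from F reaches a W position, so the mover loses.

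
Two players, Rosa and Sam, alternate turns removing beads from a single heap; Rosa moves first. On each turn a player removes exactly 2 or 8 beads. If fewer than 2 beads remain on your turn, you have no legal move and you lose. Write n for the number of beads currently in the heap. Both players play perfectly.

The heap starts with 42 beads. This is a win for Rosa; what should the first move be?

Remove 2, leaving 40.

Classify positions by backward induction: terminal positions (no move available) are L. From any other position, the mover wins iff some move reaches an L.
n=0: no move → L
n=1: no move → L
n=2: reaches L-position 0 → W
n=3: reaches L-position 1 → W
n=4: only reaches 2(W), which is W → L
n=5: only reaches 3(W), which is W → L
n=6: reaches L-position 4 → W
n=7: reaches L-position 5 → W
n=8: reaches L-position 0 → W
n=9: reaches L-position 1 → W
n=10: only reaches 8(W), 2(W), all W → L
n=11: only reaches 9(W), 3(W), all W → L
n=12: reaches L-position 10 → W
n=13: reaches L-position 11 → W
n=14: only reaches 12(W), 6(W), all W → L
n=15: only reaches 13(W), 7(W), all W → L
n=16: reaches L-position 14 → W
n=17: reaches L-position 15 → W
n=18: reaches L-position 10 → W
n=19: reaches L-position 11 → W
n=20: only reaches 18(W), 12(W), all W → L
n=21: only reaches 19(W), 13(W), all W → L
n=22: reaches L-position 20 → W
n=23: reaches L-position 21 → W
n=24: only reaches 22(W), 16(W), all W → L
n=25: only reaches 23(W), 17(W), all W → L
n=26: reaches L-position 24 → W
n=27: reaches L-position 25 → W
n=28: reaches L-position 20 → W
n=29: reaches L-position 21 → W
n=30: only reaches 28(W), 22(W), all W → L
n=31: only reaches 29(W), 23(W), all W → L
n=32: reaches L-position 30 → W
n=33: reaches L-position 31 → W
n=34: only reaches 32(W), 26(W), all W → L
n=35: only reaches 33(W), 27(W), all W → L
n=36: reaches L-position 34 → W
n=37: reaches L-position 35 → W
n=38: reaches L-position 30 → W
n=39: reaches L-position 31 → W
n=40: only reaches 38(W), 32(W), all W → L
n=41: only reaches 39(W), 33(W), all W → L
n=42: reaches L-position 40 → W
From 42, the L positions reachable in one move are: 40, 34. Any move reaching one of these is winning.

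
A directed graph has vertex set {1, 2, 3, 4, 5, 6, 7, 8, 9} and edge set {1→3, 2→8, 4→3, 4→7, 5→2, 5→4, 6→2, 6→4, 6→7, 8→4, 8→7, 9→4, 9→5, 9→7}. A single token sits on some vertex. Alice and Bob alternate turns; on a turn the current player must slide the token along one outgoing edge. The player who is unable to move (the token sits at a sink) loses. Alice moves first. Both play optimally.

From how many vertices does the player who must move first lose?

3

Work bottom-up. With no move the player to move loses. Otherwise the position is W if at least one move leads to an L position for the opponent, and L if every move leads to a W.
Every edge goes from a vertex to one that appears earlier in the order 3, 7, 4, 8, 1, 2, 6, 5, 9, so processing vertices in that order labels each vertex after all of its successors.
3: no outgoing edge → L
7: no outgoing edge → L
4: can move to 7, which is L ⇒ W
8: can move to 7, which is L ⇒ W
1: can move to 3, which is L ⇒ W
2: the only move is to 8(W), a W ⇒ L
6: can move to 2, which is L ⇒ W
5: can move to 2, which is L ⇒ W
9: can move to 7, which is L ⇒ W
The L vertices are 2, 3, 7; that is 3 in all.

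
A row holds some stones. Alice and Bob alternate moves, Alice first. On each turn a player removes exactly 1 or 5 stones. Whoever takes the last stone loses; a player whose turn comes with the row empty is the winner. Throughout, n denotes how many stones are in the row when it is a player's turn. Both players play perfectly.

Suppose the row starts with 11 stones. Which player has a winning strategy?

Positions with no move are W. A position that does have a move is losing for the player to move precisely when every available move leads to a winning position for the opponent. Fill in the labels:
n=0: no move; the opponent has just taken the last stone and therefore loses → W
n=1: L (sole option 0(W) is W)
n=2: W (go to 1, an L position)
n=3: L (sole option 2(W) is W)
n=4: W (go to 3, an L position)
n=5: L (options 4(W), 0(W) are all W)
n=6: W (go to 5, an L position)
n=7: L (options 6(W), 2(W) are all W)
n=8: W (go to 7, an L position)
n=9: L (options 8(W), 4(W) are all W)
n=10: W (go to 9, an L position)
n=11: L (options 10(W), 6(W) are all W)
The starting position 11 is L: whatever Alice does, the opponent receives a W position.

Bob wins.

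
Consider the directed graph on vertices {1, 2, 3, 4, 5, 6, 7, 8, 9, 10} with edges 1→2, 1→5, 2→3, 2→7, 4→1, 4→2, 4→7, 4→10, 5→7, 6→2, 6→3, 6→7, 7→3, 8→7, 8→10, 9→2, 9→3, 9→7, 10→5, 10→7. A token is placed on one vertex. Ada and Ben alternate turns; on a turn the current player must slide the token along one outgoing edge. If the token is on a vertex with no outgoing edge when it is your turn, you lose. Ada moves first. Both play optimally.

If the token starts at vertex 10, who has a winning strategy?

Compute win/loss labels from the base case upward. A position with no move is L. Any other position is W if it can reach an L in one move, else L.
Every edge goes from a vertex to one that appears earlier in the order 3, 7, 5, 2, 9, 6, 10, 8, 1, 4, so processing vertices in that order labels each vertex after all of its successors.
3: no outgoing edge → L
7: →3(L), so W
5: →7(W) only, which is W, so L
2: →3(L), so W
9: →3(L), so W
6: →3(L), so W
10: →5(L), so W
8: →10(W), 7(W) — all W, so L
1: →5(L), so W
4: →1(W), 10(W), 2(W), 7(W) — all W, so L
The starting position 10 is W: Ada should move to 5, handing over an L position.

Ada wins.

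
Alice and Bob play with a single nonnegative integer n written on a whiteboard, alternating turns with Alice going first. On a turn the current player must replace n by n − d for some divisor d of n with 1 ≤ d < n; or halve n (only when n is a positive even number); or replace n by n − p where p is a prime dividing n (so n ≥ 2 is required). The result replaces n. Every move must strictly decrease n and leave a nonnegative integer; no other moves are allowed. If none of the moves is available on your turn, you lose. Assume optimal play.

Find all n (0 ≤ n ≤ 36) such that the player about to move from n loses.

Compute win/loss labels from the base case upward. A position with no move is L. Any other position is W if it can reach an L in one move, else L.
n=0: no move → L
n=1: no move → L
n=2: →0(L), so W
n=3: →0(L), so W
n=4: →2(W), 3(W) — all W, so L
n=5: →0(L), so W
n=6: →4(L), so W
n=7: →0(L), so W
n=8: →4(L), so W
n=9: →6(W), 8(W) — all W, so L
n=10: →9(L), so W
n=11: →0(L), so W
n=12: →9(L), so W
n=13: →0(L), so W
n=14: →7(W), 12(W), 13(W) — all W, so L
n=15: →14(L), so W
n=16: →14(L), so W
n=17: →0(L), so W
n=18: →9(L), so W
n=19: →0(L), so W
n=20: →10(W), 15(W), 16(W), 18(W), 19(W) — all W, so L
n=21: →14(L), so W
n=22: →20(L), so W
n=23: →0(L), so W
n=24: →20(L), so W
n=25: →20(L), so W
n=26: →13(W), 24(W), 25(W) — all W, so L
n=27: →26(L), so W
n=28: →14(L), so W
n=29: →0(L), so W
n=30: →20(L), so W
n=31: →0(L), so W
n=32: →16(W), 24(W), 28(W), 30(W), 31(W) — all W, so L
n=33: →32(L), so W
n=34: →32(L), so W
n=35: →28(W), 30(W), 34(W) — all W, so L
n=36: →32(L), so W
The losing starting values of n are exactly the entries labelled L in this table (9 of them).

0, 1, 4, 9, 14, 20, 26, 32, 35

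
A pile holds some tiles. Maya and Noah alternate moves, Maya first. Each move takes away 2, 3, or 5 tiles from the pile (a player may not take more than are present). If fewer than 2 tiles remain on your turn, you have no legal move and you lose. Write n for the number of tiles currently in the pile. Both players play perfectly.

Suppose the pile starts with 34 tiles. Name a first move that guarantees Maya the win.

Build the W/L table. Terminal = L. A non-terminal position is W if it has a move to some L; otherwise it is L.
n=0: no move → L
n=1: no move → L
n=2: can move to 0, which is L ⇒ W
n=3: can move to 1, which is L ⇒ W
n=4: can move to 1, which is L ⇒ W
n=5: can move to 0, which is L ⇒ W
n=6: can move to 1, which is L ⇒ W
n=7: moves to 5(W), 4(W), 2(W); every one is W ⇒ L
n=8: moves to 6(W), 5(W), 3(W); every one is W ⇒ L
n=9: can move to 7, which is L ⇒ W
n=10: can move to 8, which is L ⇒ W
n=11: can move to 8, which is L ⇒ W
n=12: can move to 7, which is L ⇒ W
n=13: can move to 8, which is L ⇒ W
n=14: moves to 12(W), 11(W), 9(W); every one is W ⇒ L
n=15: moves to 13(W), 12(W), 10(W); every one is W ⇒ L
n=16: can move to 14, which is L ⇒ W
n=17: can move to 15, which is L ⇒ W
n=18: can move to 15, which is L ⇒ W
n=19: can move to 14, which is L ⇒ W
n=20: can move to 15, which is L ⇒ W
n=21: moves to 19(W), 18(W), 16(W); every one is W ⇒ L
n=22: moves to 20(W), 19(W), 17(W); every one is W ⇒ L
n=23: can move to 21, which is L ⇒ W
n=24: can move to 22, which is L ⇒ W
n=25: can move to 22, which is L ⇒ W
n=26: can move to 21, which is L ⇒ W
n=27: can move to 22, which is L ⇒ W
n=28: moves to 26(W), 25(W), 23(W); every one is W ⇒ L
n=29: moves to 27(W), 26(W), 24(W); every one is W ⇒ L
n=30: can move to 28, which is L ⇒ W
n=31: can move to 29, which is L ⇒ W
n=32: can move to 29, which is L ⇒ W
n=33: can move to 28, which is L ⇒ W
n=34: can move to 29, which is L ⇒ W
From 34, the L positions reachable in one move are: 29.

Remove 5, leaving 29.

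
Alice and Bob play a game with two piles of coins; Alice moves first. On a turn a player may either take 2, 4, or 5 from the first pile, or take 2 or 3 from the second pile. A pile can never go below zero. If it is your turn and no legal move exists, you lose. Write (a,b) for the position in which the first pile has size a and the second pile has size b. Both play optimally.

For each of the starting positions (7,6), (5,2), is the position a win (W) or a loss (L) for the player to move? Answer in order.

Build the W/L table. Terminal = L. A non-terminal position is W if it has a move to some L; otherwise it is L.
No move ever increases a pile, so every position that can arise here has a ≤ 7 and b ≤ 6; it is enough to label the cells with 0 ≤ a ≤ 7 and 0 ≤ b ≤ 6.
Every move lowers a or b (never raises either), so fill the grid row by row in increasing a, and left to right within a row: each cell's successors are then already labelled.
      b=0  b=1  b=2  b=3  b=4  b=5  b=6
a=0:    L    L    W    W    W    L    L
a=1:    L    L    W    W    W    L    L
a=2:    W    W    L    L    W    W    W
a=3:    W    W    L    L    W    W    W
a=4:    W    W    W    W    L    W    W
a=5:    W    W    W    W    L    W    W
a=6:    W    W    W    W    W    W    W
a=7:    L    L    W    W    W    L    L
Cells with no legal move (terminal, hence L): (0,0), (0,1), (1,0), (1,1).
The remaining L cells, each justified by listing all of its moves:
(0,5): L (options (0,3)(W), (0,2)(W) are all W)
(0,6): L (options (0,4)(W), (0,3)(W) are all W)
(1,5): L (options (1,3)(W), (1,2)(W) are all W)
(1,6): L (options (1,4)(W), (1,3)(W) are all W)
(2,2): L (options (0,2)(W), (2,0)(W) are all W)
(2,3): L (options (0,3)(W), (2,1)(W), (2,0)(W) are all W)
(3,2): L (options (1,2)(W), (3,0)(W) are all W)
(3,3): L (options (1,3)(W), (3,1)(W), (3,0)(W) are all W)
(4,4): L (options (2,4)(W), (0,4)(W), (4,2)(W), (4,1)(W) are all W)
(5,4): L (options (3,4)(W), (1,4)(W), (0,4)(W), (5,2)(W), (5,1)(W) are all W)
(7,0): L (options (5,0)(W), (3,0)(W), (2,0)(W) are all W)
(7,1): L (options (5,1)(W), (3,1)(W), (2,1)(W) are all W)
(7,5): L (options (5,5)(W), (3,5)(W), (2,5)(W), (7,3)(W), (7,2)(W) are all W)
(7,6): L (options (5,6)(W), (3,6)(W), (2,6)(W), (7,4)(W), (7,3)(W) are all W)
Every other cell has at least one move into one of the L cells above, so it is W.
(7,6): one of the L cells justified above, so L
(5,2): the move to (3,2) reaches an L cell, so W

(7,6): L, (5,2): W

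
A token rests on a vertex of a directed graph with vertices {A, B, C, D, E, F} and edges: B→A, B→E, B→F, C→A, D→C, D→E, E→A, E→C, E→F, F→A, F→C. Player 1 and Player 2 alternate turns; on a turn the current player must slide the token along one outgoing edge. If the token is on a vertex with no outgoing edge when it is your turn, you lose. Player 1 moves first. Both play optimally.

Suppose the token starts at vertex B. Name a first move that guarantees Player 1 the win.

Build the W/L table. Terminal = L. A non-terminal position is W if it has a move to some L; otherwise it is L.
Every edge goes from a vertex to one that appears earlier in the order A, C, F, E, B, D, so processing vertices in that order labels each vertex after all of its successors.
A: no outgoing edge → L
C: →A(L), so W
F: →A(L), so W
E: →A(L), so W
B: →A(L), so W
D: →E(W), C(W) — all W, so L
From B, the L positions reachable in one move are: A.

Move to A.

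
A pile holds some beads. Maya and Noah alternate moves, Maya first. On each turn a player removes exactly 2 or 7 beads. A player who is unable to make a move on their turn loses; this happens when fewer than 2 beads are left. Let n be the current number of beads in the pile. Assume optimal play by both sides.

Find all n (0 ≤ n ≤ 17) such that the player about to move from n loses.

0, 1, 4, 5, 9, 10, 13, 14

Classify positions by backward induction: terminal positions (no move available) are L. From any other position, the mover wins iff some move reaches an L.
n=0: no move → L
n=1: no move → L
n=2: W (go to 0, an L position)
n=3: W (go to 1, an L position)
n=4: L (sole option 2(W) is W)
n=5: L (sole option 3(W) is W)
n=6: W (go to 4, an L position)
n=7: W (go to 5, an L position)
n=8: W (go to 1, an L position)
n=9: L (options 7(W), 2(W) are all W)
n=10: L (options 8(W), 3(W) are all W)
n=11: W (go to 9, an L position)
n=12: W (go to 10, an L position)
n=13: L (options 11(W), 6(W) are all W)
n=14: L (options 12(W), 7(W) are all W)
n=15: W (go to 13, an L position)
n=16: W (go to 14, an L position)
n=17: W (go to 10, an L position)
The losing starting values of n are exactly the entries labelled L in this table (8 of them).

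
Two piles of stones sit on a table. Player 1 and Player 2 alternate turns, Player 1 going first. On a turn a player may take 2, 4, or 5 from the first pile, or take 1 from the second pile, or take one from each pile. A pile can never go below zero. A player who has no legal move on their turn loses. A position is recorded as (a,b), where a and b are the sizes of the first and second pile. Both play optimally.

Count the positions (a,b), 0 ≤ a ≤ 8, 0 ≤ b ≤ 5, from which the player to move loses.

18

Compute win/loss labels from the base case upward. A position with no move is L. Any other position is W if it can reach an L in one move, else L.
Every move lowers a or b (never raises either), so fill the grid row by row in increasing a, and left to right within a row: each cell's successors are then already labelled.
      b=0  b=1  b=2  b=3  b=4  b=5
a=0:    L    W    L    W    L    W
a=1:    L    W    L    W    L    W
a=2:    W    W    W    W    W    W
a=3:    W    L    W    L    W    L
a=4:    W    L    W    L    W    L
a=5:    W    W    W    W    W    W
a=6:    W    W    W    W    W    W
a=7:    L    W    L    W    L    W
a=8:    L    W    L    W    L    W
Cells with no legal move (terminal, hence L): (0,0), (1,0).
The remaining L cells, each justified by listing all of its moves:
(0,2): →(0,1)(W) only, which is W, so L
(0,4): →(0,3)(W) only, which is W, so L
(1,2): →(1,1)(W), (0,1)(W) — all W, so L
(1,4): →(1,3)(W), (0,3)(W) — all W, so L
(3,1): →(1,1)(W), (3,0)(W), (2,0)(W) — all W, so L
(3,3): →(1,3)(W), (3,2)(W), (2,2)(W) — all W, so L
(3,5): →(1,5)(W), (3,4)(W), (2,4)(W) — all W, so L
(4,1): →(2,1)(W), (0,1)(W), (4,0)(W), (3,0)(W) — all W, so L
(4,3): →(2,3)(W), (0,3)(W), (4,2)(W), (3,2)(W) — all W, so L
(4,5): →(2,5)(W), (0,5)(W), (4,4)(W), (3,4)(W) — all W, so L
(7,0): →(5,0)(W), (3,0)(W), (2,0)(W) — all W, so L
(7,2): →(5,2)(W), (3,2)(W), (2,2)(W), (7,1)(W), (6,1)(W) — all W, so L
(7,4): →(5,4)(W), (3,4)(W), (2,4)(W), (7,3)(W), (6,3)(W) — all W, so L
(8,0): →(6,0)(W), (4,0)(W), (3,0)(W) — all W, so L
(8,2): →(6,2)(W), (4,2)(W), (3,2)(W), (8,1)(W), (7,1)(W) — all W, so L
(8,4): →(6,4)(W), (4,4)(W), (3,4)(W), (8,3)(W), (7,3)(W) — all W, so L
Every other cell has at least one move into one of the L cells above, so it is W.
L cells per row: a=0: 3, a=1: 3, a=2: 0, a=3: 3, a=4: 3, a=5: 0, a=6: 0, a=7: 3, a=8: 3; total 18.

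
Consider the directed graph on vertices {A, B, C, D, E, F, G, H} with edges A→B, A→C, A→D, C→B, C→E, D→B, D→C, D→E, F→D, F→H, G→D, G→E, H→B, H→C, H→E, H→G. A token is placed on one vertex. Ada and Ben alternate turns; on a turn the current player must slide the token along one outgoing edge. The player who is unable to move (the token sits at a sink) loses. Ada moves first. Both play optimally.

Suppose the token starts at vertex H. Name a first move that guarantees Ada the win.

Move to B.

Classify positions by backward induction: terminal positions (no move available) are L. From any other position, the mover wins iff some move reaches an L.
Every edge goes from a vertex to one that appears earlier in the order E, B, C, D, G, H, A, F, so processing vertices in that order labels each vertex after all of its successors.
E: no outgoing edge → L
B: no outgoing edge → L
C: →B(L), so W
D: →B(L), so W
G: →E(L), so W
H: →B(L), so W
A: →B(L), so W
F: →H(W), D(W) — all W, so L
From H, the L positions reachable in one move are: B, E. Any move reaching one of these is winning.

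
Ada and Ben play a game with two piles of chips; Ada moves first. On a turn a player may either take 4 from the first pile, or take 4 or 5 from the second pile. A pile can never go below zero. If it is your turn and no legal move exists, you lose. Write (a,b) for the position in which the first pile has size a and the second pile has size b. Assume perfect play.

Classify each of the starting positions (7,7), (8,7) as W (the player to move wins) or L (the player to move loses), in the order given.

Work bottom-up. With no move the player to move loses. Otherwise the position is W if at least one move leads to an L position for the opponent, and L if every move leads to a W.
No move ever increases a pile, so every position that can arise here has a ≤ 8 and b ≤ 7; it is enough to label the cells with 0 ≤ a ≤ 8 and 0 ≤ b ≤ 7.
Every move lowers a or b (never raises either), so fill the grid row by row in increasing a, and left to right within a row: each cell's successors are then already labelled.
      b=0  b=1  b=2  b=3  b=4  b=5  b=6  b=7
a=0:    L    L    L    L    W    W    W    W
a=1:    L    L    L    L    W    W    W    W
a=2:    L    L    L    L    W    W    W    W
a=3:    L    L    L    L    W    W    W    W
a=4:    W    W    W    W    L    L    L    L
a=5:    W    W    W    W    L    L    L    L
a=6:    W    W    W    W    L    L    L    L
a=7:    W    W    W    W    L    L    L    L
a=8:    L    L    L    L    W    W    W    W
Cells with no legal move (terminal, hence L): (0,0), (0,1), (0,2), (0,3), (1,0), (1,1), (1,2), (1,3), (2,0), (2,1), (2,2), (2,3), (3,0), (3,1), (3,2), (3,3).
The remaining L cells, each justified by listing all of its moves:
(4,4): moves to (0,4)(W), (4,0)(W); every one is W ⇒ L
(4,5): moves to (0,5)(W), (4,1)(W), (4,0)(W); every one is W ⇒ L
(4,6): moves to (0,6)(W), (4,2)(W), (4,1)(W); every one is W ⇒ L
(4,7): moves to (0,7)(W), (4,3)(W), (4,2)(W); every one is W ⇒ L
(5,4): moves to (1,4)(W), (5,0)(W); every one is W ⇒ L
(5,5): moves to (1,5)(W), (5,1)(W), (5,0)(W); every one is W ⇒ L
(5,6): moves to (1,6)(W), (5,2)(W), (5,1)(W); every one is W ⇒ L
(5,7): moves to (1,7)(W), (5,3)(W), (5,2)(W); every one is W ⇒ L
(6,4): moves to (2,4)(W), (6,0)(W); every one is W ⇒ L
(6,5): moves to (2,5)(W), (6,1)(W), (6,0)(W); every one is W ⇒ L
(6,6): moves to (2,6)(W), (6,2)(W), (6,1)(W); every one is W ⇒ L
(6,7): moves to (2,7)(W), (6,3)(W), (6,2)(W); every one is W ⇒ L
(7,4): moves to (3,4)(W), (7,0)(W); every one is W ⇒ L
(7,5): moves to (3,5)(W), (7,1)(W), (7,0)(W); every one is W ⇒ L
(7,6): moves to (3,6)(W), (7,2)(W), (7,1)(W); every one is W ⇒ L
(7,7): moves to (3,7)(W), (7,3)(W), (7,2)(W); every one is W ⇒ L
(8,0): the only move is to (4,0)(W), a W ⇒ L
(8,1): the only move is to (4,1)(W), a W ⇒ L
(8,2): the only move is to (4,2)(W), a W ⇒ L
(8,3): the only move is to (4,3)(W), a W ⇒ L
Every other cell has at least one move into one of the L cells above, so it is W.
(7,7): one of the L cells justified above, so L
(8,7): the move to (4,7) reaches an L cell, so W

(7,7): L, (8,7): W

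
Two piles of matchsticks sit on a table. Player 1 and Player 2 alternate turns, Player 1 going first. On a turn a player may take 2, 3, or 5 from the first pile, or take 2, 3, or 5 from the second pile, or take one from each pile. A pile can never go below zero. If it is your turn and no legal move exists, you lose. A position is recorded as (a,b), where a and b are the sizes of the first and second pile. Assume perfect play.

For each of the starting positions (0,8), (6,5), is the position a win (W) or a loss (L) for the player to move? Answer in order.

(0,8): L, (6,5): W

Label each position W (a win for the player to move) or L (a loss). A position with no legal move is L; any other position is W exactly when some move reaches an L, and L when every move reaches a W.
No move ever increases a pile, so every position that can arise here has a ≤ 6 and b ≤ 8; it is enough to label the cells with 0 ≤ a ≤ 6 and 0 ≤ b ≤ 8.
Every move lowers a or b (never raises either), so fill the grid row by row in increasing a, and left to right within a row: each cell's successors are then already labelled.
      b=0  b=1  b=2  b=3  b=4  b=5  b=6  b=7  b=8
a=0:    L    L    W    W    W    W    W    L    L
a=1:    L    W    W    W    L    W    W    W    W
a=2:    W    W    L    L    W    W    W    W    W
a=3:    W    W    L    W    W    W    L    W    W
a=4:    W    L    W    W    W    L    W    W    W
a=5:    W    W    W    W    L    L    W    W    W
a=6:    W    W    W    L    W    W    W    L    W
Cells with no legal move (terminal, hence L): (0,0), (0,1), (1,0).
The remaining L cells, each justified by listing all of its moves:
(0,7): moves to (0,5)(W), (0,4)(W), (0,2)(W); every one is W ⇒ L
(0,8): moves to (0,6)(W), (0,5)(W), (0,3)(W); every one is W ⇒ L
(1,4): moves to (1,2)(W), (1,1)(W), (0,3)(W); every one is W ⇒ L
(2,2): moves to (0,2)(W), (2,0)(W), (1,1)(W); every one is W ⇒ L
(2,3): moves to (0,3)(W), (2,1)(W), (2,0)(W), (1,2)(W); every one is W ⇒ L
(3,2): moves to (1,2)(W), (0,2)(W), (3,0)(W), (2,1)(W); every one is W ⇒ L
(3,6): moves to (1,6)(W), (0,6)(W), (3,4)(W), (3,3)(W), (3,1)(W), (2,5)(W); every one is W ⇒ L
(4,1): moves to (2,1)(W), (1,1)(W), (3,0)(W); every one is W ⇒ L
(4,5): moves to (2,5)(W), (1,5)(W), (4,3)(W), (4,2)(W), (4,0)(W), (3,4)(W); every one is W ⇒ L
(5,4): moves to (3,4)(W), (2,4)(W), (0,4)(W), (5,2)(W), (5,1)(W), (4,3)(W); every one is W ⇒ L
(5,5): moves to (3,5)(W), (2,5)(W), (0,5)(W), (5,3)(W), (5,2)(W), (5,0)(W), (4,4)(W); every one is W ⇒ L
(6,3): moves to (4,3)(W), (3,3)(W), (1,3)(W), (6,1)(W), (6,0)(W), (5,2)(W); every one is W ⇒ L
(6,7): moves to (4,7)(W), (3,7)(W), (1,7)(W), (6,5)(W), (6,4)(W), (6,2)(W), (5,6)(W); every one is W ⇒ L
Every other cell has at least one move into one of the L cells above, so it is W.
(0,8): one of the L cells justified above, so L
(6,5): the move to (4,5) reaches an L cell, so W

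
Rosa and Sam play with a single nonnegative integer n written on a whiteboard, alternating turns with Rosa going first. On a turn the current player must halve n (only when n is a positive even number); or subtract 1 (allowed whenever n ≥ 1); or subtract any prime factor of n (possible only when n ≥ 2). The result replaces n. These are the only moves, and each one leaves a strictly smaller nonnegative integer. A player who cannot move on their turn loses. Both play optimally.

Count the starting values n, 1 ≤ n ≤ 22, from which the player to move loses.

Use the standard recursion: the mover loses at a terminal position; elsewhere, the mover wins exactly when some move hands the opponent an L position.
n=0: no move → L
n=1: →0(L), so W
n=2: →0(L), so W
n=3: →0(L), so W
n=4: →2(W), 3(W) — all W, so L
n=5: →0(L), so W
n=6: →4(L), so W
n=7: →0(L), so W
n=8: →4(L), so W
n=9: →6(W), 8(W) — all W, so L
n=10: →9(L), so W
n=11: →0(L), so W
n=12: →9(L), so W
n=13: →0(L), so W
n=14: →7(W), 12(W), 13(W) — all W, so L
n=15: →14(L), so W
n=16: →14(L), so W
n=17: →0(L), so W
n=18: →9(L), so W
n=19: →0(L), so W
n=20: →10(W), 15(W), 18(W), 19(W) — all W, so L
n=21: →14(L), so W
n=22: →20(L), so W
L entries with 1 ≤ n ≤ 22 (n=0 is outside the asked range and is not counted): n = 4, 9, 14, 20; that makes 4.

4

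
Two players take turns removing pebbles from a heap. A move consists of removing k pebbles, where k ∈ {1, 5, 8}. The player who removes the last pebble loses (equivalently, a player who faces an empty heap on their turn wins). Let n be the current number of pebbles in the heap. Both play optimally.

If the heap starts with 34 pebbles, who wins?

Use the standard recursion: the mover wins at a terminal position; elsewhere, the mover wins exactly when some move hands the opponent an L position.
n=0: no move; the opponent has just taken the last pebble and therefore loses → W
n=1: →0(W) only, which is W, so L
n=2: →1(L), so W
n=3: →2(W) only, which is W, so L
n=4: →3(L), so W
n=5: →4(W), 0(W) — all W, so L
n=6: →5(L), so W
n=7: →6(W), 2(W) — all W, so L
n=8: →7(L), so W
n=9: →1(L), so W
n=10: →5(L), so W
n=11: →3(L), so W
n=12: →7(L), so W
n=13: →5(L), so W
n=14: →13(W), 9(W), 6(W) — all W, so L
n=15: →14(L), so W
n=16: →15(W), 11(W), 8(W) — all W, so L
n=17: →16(L), so W
n=18: →17(W), 13(W), 10(W) — all W, so L
n=19: →18(L), so W
n=20: →19(W), 15(W), 12(W) — all W, so L
n=21: →20(L), so W
n=22: →14(L), so W
n=23: →18(L), so W
n=24: →16(L), so W
n=25: →20(L), so W
n=26: →18(L), so W
n=27: →26(W), 22(W), 19(W) — all W, so L
n=28: →27(L), so W
n=29: →28(W), 24(W), 21(W) — all W, so L
n=30: →29(L), so W
n=31: →30(W), 26(W), 23(W) — all W, so L
n=32: →31(L), so W
n=33: →32(W), 28(W), 25(W) — all W, so L
n=34: →33(L), so W
From 34 the player to move can remove 1, leaving 33, reaching an L position.

The first player wins.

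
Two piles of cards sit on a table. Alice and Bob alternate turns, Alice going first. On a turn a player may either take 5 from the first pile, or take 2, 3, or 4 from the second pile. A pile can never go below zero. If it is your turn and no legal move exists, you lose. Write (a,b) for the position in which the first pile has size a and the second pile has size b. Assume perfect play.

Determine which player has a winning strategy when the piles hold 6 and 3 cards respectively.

Label each position W (a win for the player to move) or L (a loss). A position with no legal move is L; any other position is W exactly when some move reaches an L, and L when every move reaches a W.
No move ever increases a pile, so every position that can arise here has a ≤ 6 and b ≤ 3; it is enough to label the cells with 0 ≤ a ≤ 6 and 0 ≤ b ≤ 3.
Every move lowers a or b (never raises either), so fill the grid row by row in increasing a, and left to right within a row: each cell's successors are then already labelled.
      b=0  b=1  b=2  b=3
a=0:    L    L    W    W
a=1:    L    L    W    W
a=2:    L    L    W    W
a=3:    L    L    W    W
a=4:    L    L    W    W
a=5:    W    W    L    L
a=6:    W    W    L    L
Cells with no legal move (terminal, hence L): (0,0), (0,1), (1,0), (1,1), (2,0), (2,1), (3,0), (3,1), (4,0), (4,1).
The remaining L cells, each justified by listing all of its moves:
(5,2): moves to (0,2)(W), (5,0)(W); every one is W ⇒ L
(5,3): moves to (0,3)(W), (5,1)(W), (5,0)(W); every one is W ⇒ L
(6,2): moves to (1,2)(W), (6,0)(W); every one is W ⇒ L
(6,3): moves to (1,3)(W), (6,1)(W), (6,0)(W); every one is W ⇒ L
Every other cell has at least one move into one of the L cells above, so it is W.
Every move from (6,3) reaches a W position, so the mover loses.

Bob wins.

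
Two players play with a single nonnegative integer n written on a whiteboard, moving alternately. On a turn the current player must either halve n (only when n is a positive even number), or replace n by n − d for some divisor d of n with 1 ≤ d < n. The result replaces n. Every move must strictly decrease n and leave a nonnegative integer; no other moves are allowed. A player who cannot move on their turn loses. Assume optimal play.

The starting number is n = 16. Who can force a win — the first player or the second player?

Label each position W (a win for the player to move) or L (a loss). A position with no legal move is L; any other position is W exactly when some move reaches an L, and L when every move reaches a W.
n=0: no move → L
n=1: no move → L
n=2: reaches L-position 1 → W
n=3: only reaches 2(W), which is W → L
n=4: reaches L-position 3 → W
n=5: only reaches 4(W), which is W → L
n=6: reaches L-position 3 → W
n=7: only reaches 6(W), which is W → L
n=8: reaches L-position 7 → W
n=9: only reaches 6(W), 8(W), all W → L
n=10: reaches L-position 5 → W
n=11: only reaches 10(W), which is W → L
n=12: reaches L-position 9 → W
n=13: only reaches 12(W), which is W → L
n=14: reaches L-position 7 → W
n=15: only reaches 10(W), 12(W), 14(W), all W → L
n=16: reaches L-position 15 → W
From 16 the player to move can move to 15, reaching an L position.

The first player wins.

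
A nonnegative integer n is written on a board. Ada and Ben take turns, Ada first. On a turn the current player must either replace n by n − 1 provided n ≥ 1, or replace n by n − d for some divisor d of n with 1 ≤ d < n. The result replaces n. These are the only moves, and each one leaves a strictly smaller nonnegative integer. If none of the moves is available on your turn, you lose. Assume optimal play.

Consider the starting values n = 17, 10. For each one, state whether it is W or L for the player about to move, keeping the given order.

Compute win/loss labels from the base case upward. A position with no move is L. Any other position is W if it can reach an L in one move, else L.
n=0: no move → L
n=1: W (go to 0, an L position)
n=2: L (sole option 1(W) is W)
n=3: W (go to 2, an L position)
n=4: W (go to 2, an L position)
n=5: L (sole option 4(W) is W)
n=6: W (go to 5, an L position)
n=7: L (sole option 6(W) is W)
n=8: W (go to 7, an L position)
n=9: L (options 6(W), 8(W) are all W)
n=10: W (go to 5, an L position)
n=11: L (sole option 10(W) is W)
n=12: W (go to 9, an L position)
n=13: L (sole option 12(W) is W)
n=14: W (go to 7, an L position)
n=15: L (options 10(W), 12(W), 14(W) are all W)
n=16: W (go to 15, an L position)
n=17: L (sole option 16(W) is W)

17: L, 10: W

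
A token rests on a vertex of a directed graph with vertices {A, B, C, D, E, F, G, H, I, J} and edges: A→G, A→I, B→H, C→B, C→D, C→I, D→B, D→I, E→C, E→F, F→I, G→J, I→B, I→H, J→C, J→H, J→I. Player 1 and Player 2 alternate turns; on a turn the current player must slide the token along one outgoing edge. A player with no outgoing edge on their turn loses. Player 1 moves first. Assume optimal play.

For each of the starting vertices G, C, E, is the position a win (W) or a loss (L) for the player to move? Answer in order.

G: L, C: W, E: W

Build the W/L table. Terminal = L. A non-terminal position is W if it has a move to some L; otherwise it is L.
Every edge goes from a vertex to one that appears earlier in the order H, B, I, D, C, J, F, G, E, A, so processing vertices in that order labels each vertex after all of its successors.
H: no outgoing edge → L
B: →H(L), so W
I: →H(L), so W
D: →I(W), B(W) — all W, so L
C: →D(L), so W
J: →H(L), so W
F: →I(W) only, which is W, so L
G: →J(W) only, which is W, so L
E: →F(L), so W
A: →G(L), so W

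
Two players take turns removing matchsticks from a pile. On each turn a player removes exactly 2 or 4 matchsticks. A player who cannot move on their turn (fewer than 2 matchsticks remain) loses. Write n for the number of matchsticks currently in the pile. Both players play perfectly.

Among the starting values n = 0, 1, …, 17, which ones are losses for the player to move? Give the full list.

0, 1, 6, 7, 12, 13

Build the W/L table. Terminal = L. A non-terminal position is W if it has a move to some L; otherwise it is L.
n=0: no move → L
n=1: no move → L
n=2: reaches L-position 0 → W
n=3: reaches L-position 1 → W
n=4: reaches L-position 0 → W
n=5: reaches L-position 1 → W
n=6: only reaches 4(W), 2(W), all W → L
n=7: only reaches 5(W), 3(W), all W → L
n=8: reaches L-position 6 → W
n=9: reaches L-position 7 → W
n=10: reaches L-position 6 → W
n=11: reaches L-position 7 → W
n=12: only reaches 10(W), 8(W), all W → L
n=13: only reaches 11(W), 9(W), all W → L
n=14: reaches L-position 12 → W
n=15: reaches L-position 13 → W
n=16: reaches L-position 12 → W
n=17: reaches L-position 13 → W
The losing starting values of n are exactly the entries labelled L in this table (6 of them).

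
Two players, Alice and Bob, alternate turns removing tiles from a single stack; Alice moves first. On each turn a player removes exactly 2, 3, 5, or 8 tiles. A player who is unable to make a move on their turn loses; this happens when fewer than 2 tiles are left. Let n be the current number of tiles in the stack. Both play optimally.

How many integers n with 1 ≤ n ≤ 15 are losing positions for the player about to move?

3

Work bottom-up. With no move the player to move loses. Otherwise the position is W if at least one move leads to an L position for the opponent, and L if every move leads to a W.
n=0: no move → L
n=1: no move → L
n=2: W (go to 0, an L position)
n=3: W (go to 1, an L position)
n=4: W (go to 1, an L position)
n=5: W (go to 0, an L position)
n=6: W (go to 1, an L position)
n=7: L (options 5(W), 4(W), 2(W) are all W)
n=8: W (go to 0, an L position)
n=9: W (go to 7, an L position)
n=10: W (go to 7, an L position)
n=11: L (options 9(W), 8(W), 6(W), 3(W) are all W)
n=12: W (go to 7, an L position)
n=13: W (go to 11, an L position)
n=14: W (go to 11, an L position)
n=15: W (go to 7, an L position)
L entries with 1 ≤ n ≤ 15 (n=0 is outside the asked range and is not counted): n = 1, 7, 11; that makes 3.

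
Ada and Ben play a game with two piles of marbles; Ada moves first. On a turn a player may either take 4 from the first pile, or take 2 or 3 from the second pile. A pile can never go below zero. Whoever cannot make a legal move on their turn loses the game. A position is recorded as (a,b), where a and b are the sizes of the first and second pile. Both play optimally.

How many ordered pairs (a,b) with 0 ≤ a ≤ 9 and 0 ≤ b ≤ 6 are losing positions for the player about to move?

32

Compute win/loss labels from the base case upward. A position with no move is L. Any other position is W if it can reach an L in one move, else L.
Every move lowers a or b (never raises either), so fill the grid row by row in increasing a, and left to right within a row: each cell's successors are then already labelled.
      b=0  b=1  b=2  b=3  b=4  b=5  b=6
a=0:    L    L    W    W    W    L    L
a=1:    L    L    W    W    W    L    L
a=2:    L    L    W    W    W    L    L
a=3:    L    L    W    W    W    L    L
a=4:    W    W    L    L    W    W    W
a=5:    W    W    L    L    W    W    W
a=6:    W    W    L    L    W    W    W
a=7:    W    W    L    L    W    W    W
a=8:    L    L    W    W    W    L    L
a=9:    L    L    W    W    W    L    L
Cells with no legal move (terminal, hence L): (0,0), (0,1), (1,0), (1,1), (2,0), (2,1), (3,0), (3,1).
The remaining L cells, each justified by listing all of its moves:
(0,5): →(0,3)(W), (0,2)(W) — all W, so L
(0,6): →(0,4)(W), (0,3)(W) — all W, so L
(1,5): →(1,3)(W), (1,2)(W) — all W, so L
(1,6): →(1,4)(W), (1,3)(W) — all W, so L
(2,5): →(2,3)(W), (2,2)(W) — all W, so L
(2,6): →(2,4)(W), (2,3)(W) — all W, so L
(3,5): →(3,3)(W), (3,2)(W) — all W, so L
(3,6): →(3,4)(W), (3,3)(W) — all W, so L
(4,2): →(0,2)(W), (4,0)(W) — all W, so L
(4,3): →(0,3)(W), (4,1)(W), (4,0)(W) — all W, so L
(5,2): →(1,2)(W), (5,0)(W) — all W, so L
(5,3): →(1,3)(W), (5,1)(W), (5,0)(W) — all W, so L
(6,2): →(2,2)(W), (6,0)(W) — all W, so L
(6,3): →(2,3)(W), (6,1)(W), (6,0)(W) — all W, so L
(7,2): →(3,2)(W), (7,0)(W) — all W, so L
(7,3): →(3,3)(W), (7,1)(W), (7,0)(W) — all W, so L
(8,0): →(4,0)(W) only, which is W, so L
(8,1): →(4,1)(W) only, which is W, so L
(8,5): →(4,5)(W), (8,3)(W), (8,2)(W) — all W, so L
(8,6): →(4,6)(W), (8,4)(W), (8,3)(W) — all W, so L
(9,0): →(5,0)(W) only, which is W, so L
(9,1): →(5,1)(W) only, which is W, so L
(9,5): →(5,5)(W), (9,3)(W), (9,2)(W) — all W, so L
(9,6): →(5,6)(W), (9,4)(W), (9,3)(W) — all W, so L
Every other cell has at least one move into one of the L cells above, so it is W.
L cells per row: a=0: 4, a=1: 4, a=2: 4, a=3: 4, a=4: 2, a=5: 2, a=6: 2, a=7: 2, a=8: 4, a=9: 4; total 32.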